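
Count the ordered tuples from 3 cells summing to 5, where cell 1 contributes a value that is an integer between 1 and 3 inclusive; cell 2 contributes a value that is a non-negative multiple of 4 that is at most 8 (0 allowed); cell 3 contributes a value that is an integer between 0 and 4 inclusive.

4

The generating function for the choices is (x + x^2 + x^3)·(1 + x^4 + x^8)·(1 + x + x^2 + x^3 + x^4); the count is [x^5].
(x + x^2 + x^3) has coefficients 0,1,1,1 for degrees 0…3.
(1 + x^4 + x^8) has coefficients 1,0,0,0,1,0 for degrees 0…5.
Finally multiplying by (1 + x + x^2 + x^3 + x^4), the product of all factors after the first has coefficients 1,1,1,1,2,1 for degrees 0…5.
[x^5] = 1·2 + 1·1 + 1·1 = 4.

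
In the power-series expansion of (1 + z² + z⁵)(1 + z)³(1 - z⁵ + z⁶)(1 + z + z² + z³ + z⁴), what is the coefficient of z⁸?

8

(1 + z² + z⁵) has coefficients 1,0,1,0,0,1 for degrees 0…5.
(1 + z)³ has coefficients 1,3,3,1,0,0,0,0,0 for degrees 0…8.
Multiplying by (1 - z⁵ + z⁶) gives running coefficients 1,3,3,1,0,-1,-2,0,2 for degrees 0…8.
Finally multiplying by (1 + z + z² + z³ + z⁴), the product of all factors after the first has coefficients 1,4,7,8,8,6,1,-2,-1 for degrees 0…8.
[z⁸] = 1·(-1) + 1·1 + 1·8 = 8.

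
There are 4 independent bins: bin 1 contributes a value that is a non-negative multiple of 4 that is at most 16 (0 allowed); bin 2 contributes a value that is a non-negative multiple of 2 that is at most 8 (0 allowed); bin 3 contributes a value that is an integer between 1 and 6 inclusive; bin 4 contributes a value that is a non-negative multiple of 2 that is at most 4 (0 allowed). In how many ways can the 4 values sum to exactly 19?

The generating function for the choices is (1 + y^4 + y^8 + y^12 + y^16)·(1 + y^2 + y^4 + y^6 + y^8)·(y + y^2 + y^3 + y^4 + y^5 + y^6)·(1 + y^2 + y^4); the count is [y^19].
(1 + y^4 + y^8 + y^12 + y^16) has coefficients 1,0,0,0,1,0,0,0,1,0,0,0,1,0,0,0,1 for degrees 0…16.
(1 + y^2 + y^4 + y^6 + y^8) has coefficients 1,0,1,0,1,0,1,0,1,0,0,0,0,0,0,0,0,0,0,0 for degrees 0…19.
Multiplying by (y + y^2 + y^3 + y^4 + y^5 + y^6) gives running coefficients 0,1,1,2,2,3,3,3,3,3,3,2,2,1,1,0,0,0,0,0 for degrees 0…19.
Finally multiplying by (1 + y^2 + y^4), the product of all factors after the first has coefficients 0,1,1,3,3,6,6,8,8,9,9,8,8,6,6,3,3,1,1,0 for degrees 0…19.
[y^19] = 1·0 + 1·3 + 1·8 + 1·8 + 1·3 = 22.

22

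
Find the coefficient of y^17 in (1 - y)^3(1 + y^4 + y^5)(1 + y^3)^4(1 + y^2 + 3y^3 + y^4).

-27

(1 - y)^3 has coefficients 1,-3,3,-1 for degrees 0…3.
(1 + y^4 + y^5) has coefficients 1,0,0,0,1,1,0,0,0,0,0,0,0,0,0,0,0,0 for degrees 0…17.
Multiplying by (1 + y^3)^4 gives running coefficients 1,0,0,4,1,1,6,4,4,4,6,6,1,4,4,0,1,1 for degrees 0…17.
Finally multiplying by (1 + y^2 + 3y^3 + y^4), the product of all factors after the first has coefficients 1,0,1,7,2,5,19,12,14,27,28,26,23,32,29,13,18,17 for degrees 0…17.
[y^17] = 1·17 − 3·18 + 3·13 − 1·29 = -27.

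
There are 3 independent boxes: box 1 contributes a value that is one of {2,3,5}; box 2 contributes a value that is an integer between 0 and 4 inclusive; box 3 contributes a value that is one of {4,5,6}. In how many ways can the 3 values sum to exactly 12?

6

The generating function for the choices is (z^2 + z^3 + z^5)·(1 + z + z^2 + z^3 + z^4)·(z^4 + z^5 + z^6); the count is [z^12].
(z^2 + z^3 + z^5) has coefficients 0,0,1,1,0,1 for degrees 0…5.
(1 + z + z^2 + z^3 + z^4) has coefficients 1,1,1,1,1,0,0,0,0,0,0,0,0 for degrees 0…12.
Finally multiplying by (z^4 + z^5 + z^6), the product of all factors after the first has coefficients 0,0,0,0,1,2,3,3,3,2,1,0,0 for degrees 0…12.
[z^12] = 1·1 + 1·2 + 1·3 = 6.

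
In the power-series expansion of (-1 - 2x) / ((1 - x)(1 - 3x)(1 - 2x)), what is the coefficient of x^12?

The denominator gives the recurrence a_n = 6a_(n−1) − 11a_(n−2) + 6a_(n−3) for n ≥ 3; the numerator fixes a_0 = -1, a_1 = -8, a_2 = -37.
Iterating: -1, -8, -37, -140, -481, -1568, -4957, -15380, -47161, -143528, -434677, -1312220, -3953041, so a_12 = -3953041.

-3953041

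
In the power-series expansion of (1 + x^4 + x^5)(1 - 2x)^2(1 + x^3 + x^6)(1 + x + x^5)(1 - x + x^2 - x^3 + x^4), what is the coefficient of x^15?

(1 + x^4 + x^5) has coefficients 1,0,0,0,1,1 for degrees 0…5.
(1 - 2x)^2 has coefficients 1,-4,4,0,0,0,0,0,0,0,0,0,0,0,0,0 for degrees 0…15.
Multiplying by (1 + x^3 + x^6) gives running coefficients 1,-4,4,1,-4,4,1,-4,4,0,0,0,0,0,0,0 for degrees 0…15.
Multiplying by (1 + x + x^5) gives running coefficients 1,-3,0,5,-3,1,1,1,1,0,4,1,-4,4,0,0 for degrees 0…15.
Finally multiplying by (1 - x + x^2 - x^3 + x^4), the product of all factors after the first has coefficients 1,-4,4,1,-4,6,-8,9,-3,0,5,-3,0,5,-5,9 for degrees 0…15.
[x^15] = 1·9 + 1·(-3) + 1·5 = 11.

11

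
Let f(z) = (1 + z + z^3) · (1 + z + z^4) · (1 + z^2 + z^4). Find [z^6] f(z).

(1 + z + z^3) has coefficients 1,1,0,1 for degrees 0…3.
(1 + z + z^4) has coefficients 1,1,0,0,1,0,0 for degrees 0…6.
Finally multiplying by (1 + z^2 + z^4), the product of all factors after the first has coefficients 1,1,1,1,2,1,1 for degrees 0…6.
[z^6] = 1·1 + 1·1 + 1·1 = 3.

3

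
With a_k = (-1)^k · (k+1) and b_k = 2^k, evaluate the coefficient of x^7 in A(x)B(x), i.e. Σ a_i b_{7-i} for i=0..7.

54

Write out a_i and b_{7-i} for i = 0,…,7 and sum the products.
Σ = 1·128 − 2·64 + 3·32 − 4·16 + 5·8 − 6·4 + 7·2 − 8·1 = 54.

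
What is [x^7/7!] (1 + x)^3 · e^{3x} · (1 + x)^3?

1017495

The EGF product rule gives c_7 = Σ_{k_1+k_2+k_3=7} C(7; k_1,k_2,k_3) · ∏ g_i(k_i), where (1+x)^3 gives the falling factorial (3)_k; e^{3x} gives (3)^k; (1+x)^3 gives the falling factorial (3)_k.
g_1(k) for k = 0…7: 1, 3, 6, 6, 0, 0, 0, 0.
g_2(k) for k = 0…7: 1, 3, 9, 27, 81, 243, 729, 2187.
g_3(k) for k = 0…7: 1, 3, 6, 6, 0, 0, 0, 0.
First combine the last two factors: h(k) = Σ_j C(k,j)·g_2(j)·g_3(k−j) for k = 0…7: 1, 6, 33, 168, 801, 3618, 15633, 65124.
c_7 = Σ_k C(7,k)·g_1(k)·h(7−k) = 1·1·65124 + 7·3·15633 + 21·6·3618 + 35·6·801 = 65124 + 328293 + 455868 + 168210 = 1017495.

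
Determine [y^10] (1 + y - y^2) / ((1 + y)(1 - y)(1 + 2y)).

Partial fractions give a closed form: a_n = (1/2)·(-1)^n + (1/6)·1^n + (1/3)·(-2)^n.
At n = 10: a_10 = 342.

342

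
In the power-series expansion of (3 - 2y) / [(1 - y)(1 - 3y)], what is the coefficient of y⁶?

The denominator gives the recurrence a_n = 4a_(n−1) − 3a_(n−2) for n ≥ 3; the numerator fixes a_0 = 3, a_1 = 10, a_2 = 31.
Iterating: 3, 10, 31, 94, 283, 850, 2551, so a_6 = 2551.

2551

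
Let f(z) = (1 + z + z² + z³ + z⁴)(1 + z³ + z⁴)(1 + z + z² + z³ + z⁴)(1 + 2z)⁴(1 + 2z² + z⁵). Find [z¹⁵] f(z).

(1 + z + z² + z³ + z⁴) has coefficients 1,1,1,1,1 for degrees 0…4.
(1 + z³ + z⁴) has coefficients 1,0,0,1,1,0,0,0,0,0,0,0,0,0,0,0 for degrees 0…15.
Multiplying by (1 + z + z² + z³ + z⁴) gives running coefficients 1,1,1,2,3,2,2,2,1,0,0,0,0,0,0,0 for degrees 0…15.
Multiplying by (1 + 2z)⁴ gives running coefficients 1,9,33,66,91,122,170,194,177,152,120,64,16,0,0,0 for degrees 0…15.
Finally multiplying by (1 + 2z² + z⁵), the product of all factors after the first has coefficients 1,9,35,84,157,255,361,471,583,631,596,538,450,305,184,120 for degrees 0…15.
[z¹⁵] = 1·120 + 1·184 + 1·305 + 1·450 + 1·538 = 1597.

1597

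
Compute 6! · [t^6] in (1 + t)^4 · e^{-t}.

37

The EGF product rule gives c_6 = Σ_{k_1+k_2=6} C(6; k_1,k_2) · ∏ g_i(k_i), where (1+t)^4 gives the falling factorial (4)_k; e^{-t} gives (-1)^k.
g_1(k) for k = 0…6: 1, 4, 12, 24, 24, 0, 0.
g_2(k) for k = 0…6: 1, -1, 1, -1, 1, -1, 1.
c_6 = Σ_k C(6,k)·g_1(k)·g_2(6−k) = 1·1·1 + 6·4·(-1) + 15·12·1 + 20·24·(-1) + 15·24·1 = 1 − 24 + 180 − 480 + 360 = 37.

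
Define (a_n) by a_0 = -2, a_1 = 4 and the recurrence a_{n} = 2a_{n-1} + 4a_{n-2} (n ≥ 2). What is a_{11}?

139264

The ordinary generating function has denominator 1 - 2x - 4x^2.
Iterating the recurrence: a_0,…,a_{11} = -2, 4, 0, 16, 32, 128, 384, 1280, 4096, 13312, 43008, 139264.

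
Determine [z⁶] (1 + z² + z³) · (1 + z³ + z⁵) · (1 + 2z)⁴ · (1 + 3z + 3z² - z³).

(1 + z² + z³) has coefficients 1,0,1,1 for degrees 0…3.
(1 + z³ + z⁵) has coefficients 1,0,0,1,0,1,0 for degrees 0…6.
Multiplying by (1 + 2z)⁴ gives running coefficients 1,8,24,33,24,25,40 for degrees 0…6.
Finally multiplying by (1 + 3z + 3z² - z³), the product of all factors after the first has coefficients 1,11,51,128,187,172,154 for degrees 0…6.
[z⁶] = 1·154 + 1·187 + 1·128 = 469.

469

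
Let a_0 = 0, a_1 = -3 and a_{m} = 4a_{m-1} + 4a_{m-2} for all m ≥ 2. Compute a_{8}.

-156672

The ordinary generating function has denominator 1 - 4t - 4t^2.
Iterating the recurrence: a_0,…,a_{8} = 0, -3, -12, -60, -288, -1392, -6720, -32448, -156672.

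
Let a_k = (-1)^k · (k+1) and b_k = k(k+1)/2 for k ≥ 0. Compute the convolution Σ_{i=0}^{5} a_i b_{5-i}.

This is [x^5] in the product of the two ordinary generating functions.
Σ = 1·15 − 2·10 + 3·6 − 4·3 + 5·1 − 6·0 = 6.

6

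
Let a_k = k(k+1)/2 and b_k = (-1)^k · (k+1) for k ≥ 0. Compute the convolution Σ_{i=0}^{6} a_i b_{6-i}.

6

The convolution is the x^6 coefficient of A(x)B(x).
Σ = 0·7 + 1·(-6) + 3·5 + 6·(-4) + 10·3 + 15·(-2) + 21·1 = 6.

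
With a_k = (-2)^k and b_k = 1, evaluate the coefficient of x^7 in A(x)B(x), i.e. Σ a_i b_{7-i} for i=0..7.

Write out a_i and b_{7-i} for i = 0,…,7 and sum the products.
Σ = 1·1 − 2·1 + 4·1 − 8·1 + 16·1 − 32·1 + 64·1 − 128·1 = -85.

-85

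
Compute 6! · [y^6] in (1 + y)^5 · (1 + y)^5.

151200

The EGF product rule gives c_6 = Σ_{k_1+k_2=6} C(6; k_1,k_2) · ∏ g_i(k_i), where (1+y)^5 gives the falling factorial (5)_k; (1+y)^5 gives the falling factorial (5)_k.
g_1(k) for k = 0…6: 1, 5, 20, 60, 120, 120, 0.
g_2(k) for k = 0…6: 1, 5, 20, 60, 120, 120, 0.
c_6 = Σ_k C(6,k)·g_1(k)·g_2(6−k) = 6·5·120 + 15·20·120 + 20·60·60 + 15·120·20 + 6·120·5 = 3600 + 36000 + 72000 + 36000 + 3600 = 151200.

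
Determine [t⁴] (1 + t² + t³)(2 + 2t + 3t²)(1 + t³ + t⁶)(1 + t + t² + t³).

(1 + t² + t³) has coefficients 1,0,1,1 for degrees 0…3.
(2 + 2t + 3t²) has coefficients 2,2,3,0,0 for degrees 0…4.
Multiplying by (1 + t³ + t⁶) gives running coefficients 2,2,3,2,2 for degrees 0…4.
Finally multiplying by (1 + t + t² + t³), the product of all factors after the first has coefficients 2,4,7,9,9 for degrees 0…4.
[t⁴] = 1·9 + 1·7 + 1·4 = 20.

20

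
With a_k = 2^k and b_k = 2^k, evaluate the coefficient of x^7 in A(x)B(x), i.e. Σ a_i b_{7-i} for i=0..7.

Write out a_i and b_{7-i} for i = 0,…,7 and sum the products.
Σ = 1·128 + 2·64 + 4·32 + 8·16 + 16·8 + 32·4 + 64·2 + 128·1 = 1024.

1024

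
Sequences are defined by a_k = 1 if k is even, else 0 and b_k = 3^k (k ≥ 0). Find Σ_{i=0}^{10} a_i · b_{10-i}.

The convolution is the x^10 coefficient of A(x)B(x).
Σ = 1·59049 + 0·19683 + 1·6561 + 0·2187 + 1·729 + 0·243 + 1·81 + 0·27 + 1·9 + 0·3 + 1·1 = 66430.

66430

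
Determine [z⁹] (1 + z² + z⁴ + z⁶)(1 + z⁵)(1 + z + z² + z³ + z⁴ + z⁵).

5

(1 + z² + z⁴ + z⁶) has coefficients 1,0,1,0,1,0,1 for degrees 0…6.
(1 + z⁵) has coefficients 1,0,0,0,0,1,0,0,0,0 for degrees 0…9.
Finally multiplying by (1 + z + z² + z³ + z⁴ + z⁵), the product of all factors after the first has coefficients 1,1,1,1,1,2,1,1,1,1 for degrees 0…9.
[z⁹] = 1·1 + 1·1 + 1·2 + 1·1 = 5.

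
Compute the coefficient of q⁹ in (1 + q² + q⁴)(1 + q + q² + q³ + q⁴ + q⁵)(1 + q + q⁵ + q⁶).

(1 + q² + q⁴) has coefficients 1,0,1,0,1 for degrees 0…4.
(1 + q + q² + q³ + q⁴ + q⁵) has coefficients 1,1,1,1,1,1,0,0,0,0 for degrees 0…9.
Finally multiplying by (1 + q + q⁵ + q⁶), the product of all factors after the first has coefficients 1,2,2,2,2,3,3,2,2,2 for degrees 0…9.
[q⁹] = 1·2 + 1·2 + 1·3 = 7.

7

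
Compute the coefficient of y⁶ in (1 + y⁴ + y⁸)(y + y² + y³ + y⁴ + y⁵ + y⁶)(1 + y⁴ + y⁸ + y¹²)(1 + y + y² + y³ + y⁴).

(1 + y⁴ + y⁸) has coefficients 1,0,0,0,1,0,0 for degrees 0…6.
(y + y² + y³ + y⁴ + y⁵ + y⁶) has coefficients 0,1,1,1,1,1,1 for degrees 0…6.
Multiplying by (1 + y⁴ + y⁸ + y¹²) gives running coefficients 0,1,1,1,1,2,2 for degrees 0…6.
Finally multiplying by (1 + y + y² + y³ + y⁴), the product of all factors after the first has coefficients 0,1,2,3,4,6,7 for degrees 0…6.
[y⁶] = 1·7 + 1·2 = 9.

9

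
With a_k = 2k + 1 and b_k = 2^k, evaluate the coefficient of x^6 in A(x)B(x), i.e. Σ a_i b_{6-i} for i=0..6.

The convolution is the x^6 coefficient of A(x)B(x).
Σ = 1·64 + 3·32 + 5·16 + 7·8 + 9·4 + 11·2 + 13·1 = 367.

367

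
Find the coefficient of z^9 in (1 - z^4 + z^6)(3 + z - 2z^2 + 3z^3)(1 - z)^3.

(1 - z^4 + z^6) has coefficients 1,0,0,0,-1,0,1 for degrees 0…6.
(3 + z - 2z^2 + 3z^3) has coefficients 3,1,-2,3,0,0,0,0,0,0 for degrees 0…9.
Finally multiplying by (1 - z)^3, the product of all factors after the first has coefficients 3,-8,4,9,-16,11,-3,0,0,0 for degrees 0…9.
[z^9] = 1·0 − 1·11 + 1·9 = -2.

-2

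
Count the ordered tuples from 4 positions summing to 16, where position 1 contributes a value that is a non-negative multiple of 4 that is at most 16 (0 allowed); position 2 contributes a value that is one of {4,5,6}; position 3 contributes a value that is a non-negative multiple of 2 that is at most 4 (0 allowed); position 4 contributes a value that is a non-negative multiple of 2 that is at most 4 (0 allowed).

The generating function for the choices is (1 + t^4 + t^8 + t^12 + t^16)·(t^4 + t^5 + t^6)·(1 + t^2 + t^4)·(1 + t^2 + t^4); the count is [t^16].
(1 + t^4 + t^8 + t^12 + t^16) has coefficients 1,0,0,0,1,0,0,0,1,0,0,0,1,0,0,0,1 for degrees 0…16.
(t^4 + t^5 + t^6) has coefficients 0,0,0,0,1,1,1,0,0,0,0,0,0,0,0,0,0 for degrees 0…16.
Multiplying by (1 + t^2 + t^4) gives running coefficients 0,0,0,0,1,1,2,1,2,1,1,0,0,0,0,0,0 for degrees 0…16.
Finally multiplying by (1 + t^2 + t^4), the product of all factors after the first has coefficients 0,0,0,0,1,1,3,2,5,3,5,2,3,1,1,0,0 for degrees 0…16.
[t^16] = 1·0 + 1·3 + 1·5 + 1·1 + 1·0 = 9.

9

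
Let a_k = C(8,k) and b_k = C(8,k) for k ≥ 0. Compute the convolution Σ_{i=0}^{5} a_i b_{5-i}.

4368

This is [x^5] in the product of the two ordinary generating functions.
Σ = 1·56 + 8·70 + 28·56 + 56·28 + 70·8 + 56·1 = 4368.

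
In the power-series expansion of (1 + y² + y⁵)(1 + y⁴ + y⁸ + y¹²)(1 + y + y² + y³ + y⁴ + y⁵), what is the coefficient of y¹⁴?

(1 + y² + y⁵) has coefficients 1,0,1,0,0,1 for degrees 0…5.
(1 + y⁴ + y⁸ + y¹²) has coefficients 1,0,0,0,1,0,0,0,1,0,0,0,1,0,0 for degrees 0…14.
Finally multiplying by (1 + y + y² + y³ + y⁴ + y⁵), the product of all factors after the first has coefficients 1,1,1,1,2,2,1,1,2,2,1,1,2,2,1 for degrees 0…14.
[y¹⁴] = 1·1 + 1·2 + 1·2 = 5.

5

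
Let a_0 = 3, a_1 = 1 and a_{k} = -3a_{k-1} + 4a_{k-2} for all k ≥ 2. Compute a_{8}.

26217

The ordinary generating function has denominator 1 + 3y - 4y^2.
Iterating the recurrence: a_0,…,a_{8} = 3, 1, 9, -23, 105, -407, 1641, -6551, 26217.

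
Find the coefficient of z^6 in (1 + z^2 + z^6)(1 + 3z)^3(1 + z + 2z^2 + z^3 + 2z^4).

174

(1 + z^2 + z^6) has coefficients 1,0,1,0,0,0,1 for degrees 0…6.
(1 + 3z)^3 has coefficients 1,9,27,27,0,0,0 for degrees 0…6.
Finally multiplying by (1 + z + 2z^2 + z^3 + 2z^4), the product of all factors after the first has coefficients 1,10,38,73,92,99,81 for degrees 0…6.
[z^6] = 1·81 + 1·92 + 1·1 = 174.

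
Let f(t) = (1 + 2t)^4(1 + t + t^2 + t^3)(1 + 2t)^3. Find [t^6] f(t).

1960

(1 + 2t)^4 has coefficients 1,8,24,32,16 for degrees 0…4.
(1 + t + t^2 + t^3) has coefficients 1,1,1,1,0,0,0 for degrees 0…6.
Finally multiplying by (1 + 2t)^3, the product of all factors after the first has coefficients 1,7,19,27,26,20,8 for degrees 0…6.
[t^6] = 1·8 + 8·20 + 24·26 + 32·27 + 16·19 = 1960.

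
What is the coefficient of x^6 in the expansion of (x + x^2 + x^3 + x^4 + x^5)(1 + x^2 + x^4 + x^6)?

2

(x + x^2 + x^3 + x^4 + x^5) has coefficients 0,1,1,1,1,1 for degrees 0…5.
(1 + x^2 + x^4 + x^6) has coefficients 1,0,1,0,1,0,1 for degrees 0…6.
[x^6] = 1·0 + 1·1 + 1·0 + 1·1 + 1·0 = 2.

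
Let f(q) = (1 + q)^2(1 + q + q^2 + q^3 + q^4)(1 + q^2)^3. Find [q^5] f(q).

24

(1 + q)^2 has coefficients 1,2,1 for degrees 0…2.
(1 + q + q^2 + q^3 + q^4) has coefficients 1,1,1,1,1,0 for degrees 0…5.
Finally multiplying by (1 + q^2)^3, the product of all factors after the first has coefficients 1,1,4,4,7,6 for degrees 0…5.
[q^5] = 1·6 + 2·7 + 1·4 = 24.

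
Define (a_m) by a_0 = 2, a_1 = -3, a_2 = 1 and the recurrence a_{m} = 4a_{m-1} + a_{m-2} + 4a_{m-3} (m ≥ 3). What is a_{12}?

3860537

The ordinary generating function has denominator 1 - 4y - y^2 - 4y^3.
Iterating the recurrence: a_0,…,a_{12} = 2, -3, 1, 9, 25, 113, 513, 2265, 10025, 44417, 196753, 871529, 3860537.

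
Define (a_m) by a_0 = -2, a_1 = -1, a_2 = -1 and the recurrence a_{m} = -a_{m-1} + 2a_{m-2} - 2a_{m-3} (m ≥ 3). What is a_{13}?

7099

The ordinary generating function has denominator 1 + z - 2z^2 + 2z^3.
Iterating the recurrence: a_0,…,a_{13} = -2, -1, -1, 3, -3, 11, -23, 51, -119, 267, -607, 1379, -3127, 7099.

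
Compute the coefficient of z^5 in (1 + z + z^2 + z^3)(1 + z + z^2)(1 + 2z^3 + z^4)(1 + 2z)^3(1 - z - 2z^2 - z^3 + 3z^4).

-67

(1 + z + z^2 + z^3) has coefficients 1,1,1,1 for degrees 0…3.
(1 + z + z^2) has coefficients 1,1,1,0,0,0 for degrees 0…5.
Multiplying by (1 + 2z^3 + z^4) gives running coefficients 1,1,1,2,3,3 for degrees 0…5.
Multiplying by (1 + 2z)^3 gives running coefficients 1,7,19,28,35,53 for degrees 0…5.
Finally multiplying by (1 - z - 2z^2 - z^3 + 3z^4), the product of all factors after the first has coefficients 1,6,10,-6,-35,-36 for degrees 0…5.
[z^5] = 1·(-36) + 1·(-35) + 1·(-6) + 1·10 = -67.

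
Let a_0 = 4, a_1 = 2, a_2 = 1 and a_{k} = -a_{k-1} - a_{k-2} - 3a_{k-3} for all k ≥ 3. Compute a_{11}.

The ordinary generating function has denominator 1 + y + y^2 + 3y^3.
Iterating the recurrence: a_0,…,a_{11} = 4, 2, 1, -15, 8, 4, 33, -61, 16, -54, 221, -215.

-215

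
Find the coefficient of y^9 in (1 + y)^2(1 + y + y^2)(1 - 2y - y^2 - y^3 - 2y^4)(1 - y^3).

12

(1 + y)^2 has coefficients 1,2,1 for degrees 0…2.
(1 + y + y^2) has coefficients 1,1,1,0,0,0,0,0,0,0 for degrees 0…9.
Multiplying by (1 - 2y - y^2 - y^3 - 2y^4) gives running coefficients 1,-1,-2,-4,-4,-3,-2,0,0,0 for degrees 0…9.
Finally multiplying by (1 - y^3), the product of all factors after the first has coefficients 1,-1,-2,-5,-3,-1,2,4,3,2 for degrees 0…9.
[y^9] = 1·2 + 2·3 + 1·4 = 12.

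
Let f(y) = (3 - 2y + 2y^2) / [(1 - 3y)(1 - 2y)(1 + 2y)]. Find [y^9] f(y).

Partial fractions give a closed form: a_n = (23/5)·3^n + (-5/2)·2^n + (9/10)·(-2)^n.
At n = 9: a_9 = 88801.

88801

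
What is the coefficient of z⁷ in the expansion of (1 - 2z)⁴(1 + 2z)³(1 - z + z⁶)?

190

(1 - 2z)⁴ has coefficients 1,-8,24,-32,16 for degrees 0…4.
(1 + 2z)³ has coefficients 1,6,12,8,0,0,0,0 for degrees 0…7.
Finally multiplying by (1 - z + z⁶), the product of all factors after the first has coefficients 1,5,6,-4,-8,0,1,6 for degrees 0…7.
[z⁷] = 1·6 − 8·1 + 24·0 − 32·(-8) + 16·(-4) = 190.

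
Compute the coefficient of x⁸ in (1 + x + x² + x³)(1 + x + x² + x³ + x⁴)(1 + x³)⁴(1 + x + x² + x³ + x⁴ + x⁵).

(1 + x + x² + x³) has coefficients 1,1,1,1 for degrees 0…3.
(1 + x + x² + x³ + x⁴) has coefficients 1,1,1,1,1,0,0,0,0 for degrees 0…8.
Multiplying by (1 + x³)⁴ gives running coefficients 1,1,1,5,5,4,10,10,6 for degrees 0…8.
Finally multiplying by (1 + x + x² + x³ + x⁴ + x⁵), the product of all factors after the first has coefficients 1,2,3,8,13,17,26,35,40 for degrees 0…8.
[x⁸] = 1·40 + 1·35 + 1·26 + 1·17 = 118.

118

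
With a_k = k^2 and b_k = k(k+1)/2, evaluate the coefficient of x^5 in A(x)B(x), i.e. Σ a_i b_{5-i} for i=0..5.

This is [x^5] in the product of the two ordinary generating functions.
Σ = 0·15 + 1·10 + 4·6 + 9·3 + 16·1 + 25·0 = 77.

77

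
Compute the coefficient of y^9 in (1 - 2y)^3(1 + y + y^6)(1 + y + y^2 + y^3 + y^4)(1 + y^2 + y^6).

(1 - 2y)^3 has coefficients 1,-6,12,-8 for degrees 0…3.
(1 + y + y^6) has coefficients 1,1,0,0,0,0,1,0,0,0 for degrees 0…9.
Multiplying by (1 + y + y^2 + y^3 + y^4) gives running coefficients 1,2,2,2,2,1,1,1,1,1 for degrees 0…9.
Finally multiplying by (1 + y^2 + y^6), the product of all factors after the first has coefficients 1,2,3,4,4,3,4,4,4,4 for degrees 0…9.
[y^9] = 1·4 − 6·4 + 12·4 − 8·4 = -4.

-4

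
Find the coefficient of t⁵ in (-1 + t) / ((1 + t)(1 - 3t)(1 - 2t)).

-343

Partial fractions give a closed form: a_n = (-1/6)·(-1)^n + (-3/2)·3^n + (2/3)·2^n.
At n = 5: a_5 = -343.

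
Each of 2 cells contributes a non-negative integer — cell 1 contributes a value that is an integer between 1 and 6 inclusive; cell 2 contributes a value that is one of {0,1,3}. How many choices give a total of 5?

3

The generating function for the choices is (x + x^2 + x^3 + x^4 + x^5 + x^6)·(1 + x + x^3); the count is [x^5].
(x + x^2 + x^3 + x^4 + x^5 + x^6) has coefficients 0,1,1,1,1,1 for degrees 0…5.
(1 + x + x^3) has coefficients 1,1,0,1,0,0 for degrees 0…5.
[x^5] = 1·0 + 1·1 + 1·0 + 1·1 + 1·1 = 3.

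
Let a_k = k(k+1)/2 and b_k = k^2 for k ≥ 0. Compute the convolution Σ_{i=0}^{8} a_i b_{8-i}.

The convolution is the x^8 coefficient of A(x)B(x).
Σ = 0·64 + 1·49 + 3·36 + 6·25 + 10·16 + 15·9 + 21·4 + 28·1 + 36·0 = 714.

714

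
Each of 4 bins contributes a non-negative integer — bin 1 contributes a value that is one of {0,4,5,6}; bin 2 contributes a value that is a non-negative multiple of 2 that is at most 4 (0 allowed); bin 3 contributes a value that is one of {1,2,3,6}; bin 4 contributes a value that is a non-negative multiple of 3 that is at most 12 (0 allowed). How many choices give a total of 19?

14

The generating function for the choices is (1 + t⁴ + t⁵ + t⁶)·(1 + t² + t⁴)·(t + t² + t³ + t⁶)·(1 + t³ + t⁶ + t⁹ + t¹²); the count is [t¹⁹].
(1 + t⁴ + t⁵ + t⁶) has coefficients 1,0,0,0,1,1,1 for degrees 0…6.
(1 + t² + t⁴) has coefficients 1,0,1,0,1,0,0,0,0,0,0,0,0,0,0,0,0,0,0,0 for degrees 0…19.
Multiplying by (t + t² + t³ + t⁶) gives running coefficients 0,1,1,2,1,2,2,1,1,0,1,0,0,0,0,0,0,0,0,0 for degrees 0…19.
Finally multiplying by (1 + t³ + t⁶ + t⁹ + t¹²), the product of all factors after the first has coefficients 0,1,1,2,2,3,4,3,4,4,4,4,4,4,4,4,3,3,2,2 for degrees 0…19.
[t¹⁹] = 1·2 + 1·4 + 1·4 + 1·4 = 14.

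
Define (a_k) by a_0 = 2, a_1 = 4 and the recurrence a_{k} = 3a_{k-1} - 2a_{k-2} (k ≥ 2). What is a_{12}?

The ordinary generating function has denominator 1 - 3t + 2t^2.
Iterating the recurrence: a_0,…,a_{12} = 2, 4, 8, 16, 32, 64, 128, 256, 512, 1024, 2048, 4096, 8192.

8192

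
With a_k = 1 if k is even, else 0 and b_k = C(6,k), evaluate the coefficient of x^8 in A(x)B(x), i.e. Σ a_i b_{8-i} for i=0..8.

The convolution is the t^8 coefficient of A(t)B(t).
Σ = 1·0 + 0·0 + 1·1 + 0·6 + 1·15 + 0·20 + 1·15 + 0·6 + 1·1 = 32.

32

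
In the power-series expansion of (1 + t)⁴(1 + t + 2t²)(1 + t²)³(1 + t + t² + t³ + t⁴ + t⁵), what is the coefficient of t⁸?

412

(1 + t)⁴ has coefficients 1,4,6,4,1 for degrees 0…4.
(1 + t + 2t²) has coefficients 1,1,2,0,0,0,0,0,0 for degrees 0…8.
Multiplying by (1 + t²)³ gives running coefficients 1,1,5,3,9,3,7,1,2 for degrees 0…8.
Finally multiplying by (1 + t + t² + t³ + t⁴ + t⁵), the product of all factors after the first has coefficients 1,2,7,10,19,22,28,28,25 for degrees 0…8.
[t⁸] = 1·25 + 4·28 + 6·28 + 4·22 + 1·19 = 412.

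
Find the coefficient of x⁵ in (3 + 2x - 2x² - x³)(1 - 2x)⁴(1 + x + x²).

-17

(3 + 2x - 2x² - x³) has coefficients 3,2,-2,-1 for degrees 0…3.
(1 - 2x)⁴ has coefficients 1,-8,24,-32,16,0 for degrees 0…5.
Finally multiplying by (1 + x + x²), the product of all factors after the first has coefficients 1,-7,17,-16,8,-16 for degrees 0…5.
[x⁵] = 3·(-16) + 2·8 − 2·(-16) − 1·17 = -17.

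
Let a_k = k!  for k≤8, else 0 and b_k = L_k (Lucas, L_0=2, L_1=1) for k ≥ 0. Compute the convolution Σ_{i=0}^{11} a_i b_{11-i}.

The convolution is the x^11 coefficient of A(x)B(x).
Σ = 1·199 + 1·123 + 2·76 + 6·47 + 24·29 + 120·18 + 720·11 + 5040·7 + 40320·4 + 0·3 + 0·1 + 0·2 = 208092.

208092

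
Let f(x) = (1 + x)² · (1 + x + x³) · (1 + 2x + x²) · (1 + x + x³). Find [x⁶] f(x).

(1 + x)² has coefficients 1,2,1 for degrees 0…2.
(1 + x + x³) has coefficients 1,1,0,1,0,0,0 for degrees 0…6.
Multiplying by (1 + 2x + x²) gives running coefficients 1,3,3,2,2,1,0 for degrees 0…6.
Finally multiplying by (1 + x + x³), the product of all factors after the first has coefficients 1,4,6,6,7,6,3 for degrees 0…6.
[x⁶] = 1·3 + 2·6 + 1·7 = 22.

22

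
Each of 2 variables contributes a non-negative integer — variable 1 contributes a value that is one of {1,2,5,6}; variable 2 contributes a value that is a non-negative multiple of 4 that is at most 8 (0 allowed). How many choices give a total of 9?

2

The generating function for the choices is (q + q² + q⁵ + q⁶)·(1 + q⁴ + q⁸); the count is [q⁹].
(q + q² + q⁵ + q⁶) has coefficients 0,1,1,0,0,1,1 for degrees 0…6.
(1 + q⁴ + q⁸) has coefficients 1,0,0,0,1,0,0,0,1,0 for degrees 0…9.
[q⁹] = 1·1 + 1·0 + 1·1 + 1·0 = 2.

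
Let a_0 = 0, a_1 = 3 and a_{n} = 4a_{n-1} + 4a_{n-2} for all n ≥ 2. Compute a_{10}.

3652608

The ordinary generating function has denominator 1 - 4t - 4t^2.
Iterating the recurrence: a_0,…,a_{10} = 0, 3, 12, 60, 288, 1392, 6720, 32448, 156672, 756480, 3652608.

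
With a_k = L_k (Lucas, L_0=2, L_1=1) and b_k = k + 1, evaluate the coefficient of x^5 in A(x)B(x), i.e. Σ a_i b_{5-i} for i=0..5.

The convolution is the x^5 coefficient of A(x)B(x).
Σ = 2·6 + 1·5 + 3·4 + 4·3 + 7·2 + 11·1 = 66.

66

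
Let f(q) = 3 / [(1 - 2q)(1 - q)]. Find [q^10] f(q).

6141

Partial fractions give a closed form: a_n = (6)·2^n + (-3)·1^n.
At n = 10: a_10 = 6141.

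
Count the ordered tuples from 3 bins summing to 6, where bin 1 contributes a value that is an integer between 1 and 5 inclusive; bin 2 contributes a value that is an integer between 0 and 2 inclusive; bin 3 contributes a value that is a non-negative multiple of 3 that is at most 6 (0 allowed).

The generating function for the choices is (y + y² + y³ + y⁴ + y⁵)·(1 + y + y²)·(1 + y³ + y⁶); the count is [y⁶].
(y + y² + y³ + y⁴ + y⁵) has coefficients 0,1,1,1,1,1 for degrees 0…5.
(1 + y + y²) has coefficients 1,1,1,0,0,0,0 for degrees 0…6.
Finally multiplying by (1 + y³ + y⁶), the product of all factors after the first has coefficients 1,1,1,1,1,1,1 for degrees 0…6.
[y⁶] = 1·1 + 1·1 + 1·1 + 1·1 + 1·1 = 5.

5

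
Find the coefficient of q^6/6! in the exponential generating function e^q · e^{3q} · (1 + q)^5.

220096

The EGF product rule gives c_6 = Σ_{k_1+k_2+k_3=6} C(6; k_1,k_2,k_3) · ∏ g_i(k_i), where e^q gives (1)^k; e^{3q} gives (3)^k; (1+q)^5 gives the falling factorial (5)_k.
g_1(k) for k = 0…6: 1, 1, 1, 1, 1, 1, 1.
g_2(k) for k = 0…6: 1, 3, 9, 27, 81, 243, 729.
g_3(k) for k = 0…6: 1, 5, 20, 60, 120, 120, 0.
First combine the last two factors: h(k) = Σ_j C(k,j)·g_2(j)·g_3(k−j) for k = 0…6: 1, 8, 59, 402, 2541, 14988, 83079.
c_6 = Σ_k C(6,k)·g_1(k)·h(6−k) = 1·1·83079 + 6·1·14988 + 15·1·2541 + 20·1·402 + 15·1·59 + 6·1·8 + 1·1·1 = 83079 + 89928 + 38115 + 8040 + 885 + 48 + 1 = 220096.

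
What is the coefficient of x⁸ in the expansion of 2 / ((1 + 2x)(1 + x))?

1022

The denominator gives the recurrence a_n = −3a_(n−1) − 2a_(n−2) for n ≥ 2; the numerator fixes a_0 = 2, a_1 = -6.
Iterating: 2, -6, 14, -30, 62, -126, 254, -510, 1022, so a_8 = 1022.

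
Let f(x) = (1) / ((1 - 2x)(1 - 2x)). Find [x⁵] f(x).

192

The denominator gives the recurrence a_n = 4a_(n−1) − 4a_(n−2) for n ≥ 2; the numerator fixes a_0 = 1, a_1 = 4.
Iterating: 1, 4, 12, 32, 80, 192, so a_5 = 192.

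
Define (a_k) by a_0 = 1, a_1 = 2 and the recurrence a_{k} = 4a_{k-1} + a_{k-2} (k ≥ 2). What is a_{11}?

3940598

The ordinary generating function has denominator 1 - 4t - t^2.
Iterating the recurrence: a_0,…,a_{11} = 1, 2, 9, 38, 161, 682, 2889, 12238, 51841, 219602, 930249, 3940598.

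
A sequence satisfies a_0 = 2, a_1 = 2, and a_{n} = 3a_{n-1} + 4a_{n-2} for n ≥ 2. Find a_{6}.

The ordinary generating function has denominator 1 - 3q - 4q^2.
Iterating the recurrence: a_0,…,a_{6} = 2, 2, 14, 50, 206, 818, 3278.

3278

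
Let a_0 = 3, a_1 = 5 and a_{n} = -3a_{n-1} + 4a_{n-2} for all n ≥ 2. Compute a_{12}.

The ordinary generating function has denominator 1 + 3q - 4q^2.
Iterating the recurrence: a_0,…,a_{12} = 3, 5, -3, 29, -99, 413, -1635, 6557, -26211, 104861, -419427, 1677725, -6710883.

-6710883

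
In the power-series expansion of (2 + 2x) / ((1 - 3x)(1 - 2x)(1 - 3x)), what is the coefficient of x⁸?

357366

The denominator gives the recurrence a_n = 8a_(n−1) − 21a_(n−2) + 18a_(n−3) for n ≥ 3; the numerator fixes a_0 = 2, a_1 = 18, a_2 = 102.
Iterating: 2, 18, 102, 474, 1974, 7674, 28470, 102138, 357366, so a_8 = 357366.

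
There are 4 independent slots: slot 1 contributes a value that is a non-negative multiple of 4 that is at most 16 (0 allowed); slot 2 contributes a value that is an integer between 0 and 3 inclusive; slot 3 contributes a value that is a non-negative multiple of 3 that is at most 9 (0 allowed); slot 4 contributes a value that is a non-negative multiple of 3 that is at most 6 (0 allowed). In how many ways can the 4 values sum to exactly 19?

12

The generating function for the choices is (1 + q^4 + q^8 + q^12 + q^16)·(1 + q + q^2 + q^3)·(1 + q^3 + q^6 + q^9)·(1 + q^3 + q^6); the count is [q^19].
(1 + q^4 + q^8 + q^12 + q^16) has coefficients 1,0,0,0,1,0,0,0,1,0,0,0,1,0,0,0,1 for degrees 0…16.
(1 + q + q^2 + q^3) has coefficients 1,1,1,1,0,0,0,0,0,0,0,0,0,0,0,0,0,0,0,0 for degrees 0…19.
Multiplying by (1 + q^3 + q^6 + q^9) gives running coefficients 1,1,1,2,1,1,2,1,1,2,1,1,1,0,0,0,0,0,0,0 for degrees 0…19.
Finally multiplying by (1 + q^3 + q^6), the product of all factors after the first has coefficients 1,1,1,3,2,2,5,3,3,6,3,3,5,2,2,3,1,1,1,0 for degrees 0…19.
[q^19] = 1·0 + 1·3 + 1·3 + 1·3 + 1·3 = 12.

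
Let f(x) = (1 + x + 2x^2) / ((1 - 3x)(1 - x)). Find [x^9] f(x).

The denominator gives the recurrence a_n = 4a_(n−1) − 3a_(n−2) for n ≥ 3; the numerator fixes a_0 = 1, a_1 = 5, a_2 = 19.
Iterating: 1, 5, 19, 61, 187, 565, 1699, 5101, 15307, 45925, so a_9 = 45925.

45925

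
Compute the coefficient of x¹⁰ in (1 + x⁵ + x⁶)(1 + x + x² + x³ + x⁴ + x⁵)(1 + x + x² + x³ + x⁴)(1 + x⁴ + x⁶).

22

(1 + x⁵ + x⁶) has coefficients 1,0,0,0,0,1,1 for degrees 0…6.
(1 + x + x² + x³ + x⁴ + x⁵) has coefficients 1,1,1,1,1,1,0,0,0,0,0 for degrees 0…10.
Multiplying by (1 + x + x² + x³ + x⁴) gives running coefficients 1,2,3,4,5,5,4,3,2,1,0 for degrees 0…10.
Finally multiplying by (1 + x⁴ + x⁶), the product of all factors after the first has coefficients 1,2,3,4,6,7,8,9,10,10,9 for degrees 0…10.
[x¹⁰] = 1·9 + 1·7 + 1·6 = 22.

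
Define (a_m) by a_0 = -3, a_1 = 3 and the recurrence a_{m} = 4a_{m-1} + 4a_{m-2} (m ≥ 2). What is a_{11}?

3025920

The ordinary generating function has denominator 1 - 4y - 4y^2.
Iterating the recurrence: a_0,…,a_{11} = -3, 3, 0, 12, 48, 240, 1152, 5568, 26880, 129792, 626688, 3025920.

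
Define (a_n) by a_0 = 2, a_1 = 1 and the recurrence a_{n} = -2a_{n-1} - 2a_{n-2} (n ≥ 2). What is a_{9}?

16

The ordinary generating function has denominator 1 + 2q + 2q^2.
Iterating the recurrence: a_0,…,a_{9} = 2, 1, -6, 10, -8, -4, 24, -40, 32, 16.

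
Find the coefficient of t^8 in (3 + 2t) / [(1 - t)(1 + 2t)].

343

Partial fractions give a closed form: a_n = (5/3)·1^n + (4/3)·(-2)^n.
At n = 8: a_8 = 343.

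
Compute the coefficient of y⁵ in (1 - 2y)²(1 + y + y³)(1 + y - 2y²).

(1 - 2y)² has coefficients 1,-4,4 for degrees 0…2.
(1 + y + y³) has coefficients 1,1,0,1,0,0 for degrees 0…5.
Finally multiplying by (1 + y - 2y²), the product of all factors after the first has coefficients 1,2,-1,-1,1,-2 for degrees 0…5.
[y⁵] = 1·(-2) − 4·1 + 4·(-1) = -10.

-10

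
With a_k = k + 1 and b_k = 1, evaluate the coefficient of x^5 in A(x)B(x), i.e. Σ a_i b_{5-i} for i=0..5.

21

This is [x^5] in the product of the two ordinary generating functions.
Σ = 1·1 + 2·1 + 3·1 + 4·1 + 5·1 + 6·1 = 21.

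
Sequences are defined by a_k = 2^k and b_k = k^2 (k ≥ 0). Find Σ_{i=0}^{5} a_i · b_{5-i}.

Write out a_i and b_{5-i} for i = 0,…,5 and sum the products.
Σ = 1·25 + 2·16 + 4·9 + 8·4 + 16·1 + 32·0 = 141.

141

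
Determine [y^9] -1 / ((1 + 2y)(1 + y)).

Partial fractions give a closed form: a_n = (-2)·(-2)^n + (1)·(-1)^n.
At n = 9: a_9 = 1023.

1023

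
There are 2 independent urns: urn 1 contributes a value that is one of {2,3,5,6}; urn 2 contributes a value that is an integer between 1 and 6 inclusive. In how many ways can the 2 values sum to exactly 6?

The generating function for the choices is (z^2 + z^3 + z^5 + z^6)·(z + z^2 + z^3 + z^4 + z^5 + z^6); the count is [z^6].
(z^2 + z^3 + z^5 + z^6) has coefficients 0,0,1,1,0,1,1 for degrees 0…6.
(z + z^2 + z^3 + z^4 + z^5 + z^6) has coefficients 0,1,1,1,1,1,1 for degrees 0…6.
[z^6] = 1·1 + 1·1 + 1·1 + 1·0 = 3.

3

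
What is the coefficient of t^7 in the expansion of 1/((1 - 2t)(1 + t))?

85

The denominator gives the recurrence a_n = a_(n−1) + 2a_(n−2) for n ≥ 2; the numerator fixes a_0 = 1, a_1 = 1.
Iterating: 1, 1, 3, 5, 11, 21, 43, 85, so a_7 = 85.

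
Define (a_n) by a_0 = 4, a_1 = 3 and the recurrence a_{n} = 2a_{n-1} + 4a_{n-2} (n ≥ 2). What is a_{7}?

6592

The ordinary generating function has denominator 1 - 2z - 4z^2.
Iterating the recurrence: a_0,…,a_{7} = 4, 3, 22, 56, 200, 624, 2048, 6592.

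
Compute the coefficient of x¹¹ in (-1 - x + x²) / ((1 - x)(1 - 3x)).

The denominator gives the recurrence a_n = 4a_(n−1) − 3a_(n−2) for n ≥ 3; the numerator fixes a_0 = -1, a_1 = -5, a_2 = -16.
Iterating: -1, -5, -16, -49, -148, -445, -1336, -4009, -12028, -36085, -108256, -324769, so a_11 = -324769.

-324769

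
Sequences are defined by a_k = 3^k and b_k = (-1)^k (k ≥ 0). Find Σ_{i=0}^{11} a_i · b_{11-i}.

132860

Write out a_i and b_{11-i} for i = 0,…,11 and sum the products.
Σ = 1·(-1) + 3·1 + 9·(-1) + 27·1 + 81·(-1) + 243·1 + 729·(-1) + 2187·1 + 6561·(-1) + 19683·1 + 59049·(-1) + 177147·1 = 132860.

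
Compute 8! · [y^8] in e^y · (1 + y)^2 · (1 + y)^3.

19081

The EGF product rule gives c_8 = Σ_{k_1+k_2+k_3=8} C(8; k_1,k_2,k_3) · ∏ g_i(k_i), where e^y gives (1)^k; (1+y)^2 gives the falling factorial (2)_k; (1+y)^3 gives the falling factorial (3)_k.
g_1(k) for k = 0…8: 1, 1, 1, 1, 1, 1, 1, 1, 1.
g_2(k) for k = 0…8: 1, 2, 2, 0, 0, 0, 0, 0, 0.
g_3(k) for k = 0…8: 1, 3, 6, 6, 0, 0, 0, 0, 0.
First combine the last two factors: h(k) = Σ_j C(k,j)·g_2(j)·g_3(k−j) for k = 0…8: 1, 5, 20, 60, 120, 120, 0, 0, 0.
c_8 = Σ_k C(8,k)·g_1(k)·h(8−k) = 56·1·120 + 70·1·120 + 56·1·60 + 28·1·20 + 8·1·5 + 1·1·1 = 6720 + 8400 + 3360 + 560 + 40 + 1 = 19081.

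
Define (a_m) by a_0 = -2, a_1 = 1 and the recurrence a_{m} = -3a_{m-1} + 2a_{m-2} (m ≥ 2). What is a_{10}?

-169099

The ordinary generating function has denominator 1 + 3z - 2z^2.
Iterating the recurrence: a_0,…,a_{10} = -2, 1, -7, 23, -83, 295, -1051, 3743, -13331, 47479, -169099.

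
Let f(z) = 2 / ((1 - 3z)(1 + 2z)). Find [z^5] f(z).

266

The denominator gives the recurrence a_n = a_(n−1) + 6a_(n−2) for n ≥ 2; the numerator fixes a_0 = 2, a_1 = 2.
Iterating: 2, 2, 14, 26, 110, 266, so a_5 = 266.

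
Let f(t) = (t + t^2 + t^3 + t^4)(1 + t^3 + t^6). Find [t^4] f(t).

2

(t + t^2 + t^3 + t^4) has coefficients 0,1,1,1,1 for degrees 0…4.
(1 + t^3 + t^6) has coefficients 1,0,0,1,0 for degrees 0…4.
[t^4] = 1·1 + 1·0 + 1·0 + 1·1 = 2.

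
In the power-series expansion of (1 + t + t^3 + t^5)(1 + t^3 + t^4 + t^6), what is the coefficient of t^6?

(1 + t + t^3 + t^5) has coefficients 1,1,0,1,0,1 for degrees 0…5.
(1 + t^3 + t^4 + t^6) has coefficients 1,0,0,1,1,0,1 for degrees 0…6.
[t^6] = 1·1 + 1·0 + 1·1 + 1·0 = 2.

2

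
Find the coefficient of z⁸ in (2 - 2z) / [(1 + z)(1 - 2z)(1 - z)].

342

The denominator gives the recurrence a_n = 2a_(n−1) + a_(n−2) − 2a_(n−3) for n ≥ 3; the numerator fixes a_0 = 2, a_1 = 2, a_2 = 6.
Iterating: 2, 2, 6, 10, 22, 42, 86, 170, 342, so a_8 = 342.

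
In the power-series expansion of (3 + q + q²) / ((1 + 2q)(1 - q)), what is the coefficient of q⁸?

471

The denominator gives the recurrence a_n = −a_(n−1) + 2a_(n−2) for n ≥ 3; the numerator fixes a_0 = 3, a_1 = -2, a_2 = 9.
Iterating: 3, -2, 9, -13, 31, -57, 119, -233, 471, so a_8 = 471.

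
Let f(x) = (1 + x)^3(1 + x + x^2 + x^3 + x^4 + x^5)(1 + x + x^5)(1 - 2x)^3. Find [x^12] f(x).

(1 + x)^3 has coefficients 1,3,3,1 for degrees 0…3.
(1 + x + x^2 + x^3 + x^4 + x^5) has coefficients 1,1,1,1,1,1,0,0,0,0,0,0,0 for degrees 0…12.
Multiplying by (1 + x + x^5) gives running coefficients 1,2,2,2,2,3,2,1,1,1,1,0,0 for degrees 0…12.
Finally multiplying by (1 - 2x)^3, the product of all factors after the first has coefficients 1,-4,2,6,-2,-1,-8,9,-5,-9,-1,-2,4 for degrees 0…12.
[x^12] = 1·4 + 3·(-2) + 3·(-1) + 1·(-9) = -14.

-14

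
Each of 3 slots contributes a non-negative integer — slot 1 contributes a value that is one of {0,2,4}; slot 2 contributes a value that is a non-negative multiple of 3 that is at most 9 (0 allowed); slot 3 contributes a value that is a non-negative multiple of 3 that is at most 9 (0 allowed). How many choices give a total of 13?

The generating function for the choices is (1 + t^2 + t^4)·(1 + t^3 + t^6 + t^9)·(1 + t^3 + t^6 + t^9); the count is [t^13].
(1 + t^2 + t^4) has coefficients 1,0,1,0,1 for degrees 0…4.
(1 + t^3 + t^6 + t^9) has coefficients 1,0,0,1,0,0,1,0,0,1,0,0,0,0 for degrees 0…13.
Finally multiplying by (1 + t^3 + t^6 + t^9), the product of all factors after the first has coefficients 1,0,0,2,0,0,3,0,0,4,0,0,3,0 for degrees 0…13.
[t^13] = 1·0 + 1·0 + 1·4 = 4.

4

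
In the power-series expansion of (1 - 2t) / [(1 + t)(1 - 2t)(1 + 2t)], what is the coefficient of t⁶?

127

Partial fractions give a closed form: a_n = (-1)·(-1)^n + (2)·(-2)^n.
At n = 6: a_6 = 127.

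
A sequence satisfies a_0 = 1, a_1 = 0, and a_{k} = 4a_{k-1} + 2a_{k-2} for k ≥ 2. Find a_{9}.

The ordinary generating function has denominator 1 - 4q - 2q^2.
Iterating the recurrence: a_0,…,a_{9} = 1, 0, 2, 8, 36, 160, 712, 3168, 14096, 62720.

62720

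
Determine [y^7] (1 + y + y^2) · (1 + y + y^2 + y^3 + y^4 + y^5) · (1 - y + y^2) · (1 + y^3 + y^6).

6

(1 + y + y^2) has coefficients 1,1,1 for degrees 0…2.
(1 + y + y^2 + y^3 + y^4 + y^5) has coefficients 1,1,1,1,1,1,0,0 for degrees 0…7.
Multiplying by (1 - y + y^2) gives running coefficients 1,0,1,1,1,1,0,1 for degrees 0…7.
Finally multiplying by (1 + y^3 + y^6), the product of all factors after the first has coefficients 1,0,1,2,1,2,2,2 for degrees 0…7.
[y^7] = 1·2 + 1·2 + 1·2 = 6.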